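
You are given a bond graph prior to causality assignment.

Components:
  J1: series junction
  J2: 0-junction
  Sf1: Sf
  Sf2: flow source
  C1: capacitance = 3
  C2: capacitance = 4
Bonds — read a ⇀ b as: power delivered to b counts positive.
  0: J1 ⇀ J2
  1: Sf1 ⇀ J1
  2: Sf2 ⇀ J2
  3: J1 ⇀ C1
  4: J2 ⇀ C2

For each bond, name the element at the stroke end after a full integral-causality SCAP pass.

#0 |J1
#1 |Sf1
#2 |Sf2
#3 |J1
#4 |J2

β1 →Sf1  (Sf1 (Sf) sets flow on bond)
β2 →Sf2  (Sf2: flow source, stroke at near end)
β0 →J1  (1-jn J1 has f-setter on 1)
β3 →J1  (J1: bond 1 brought flow, rest push out)
β4 →J2  (J2: last free bond brings effort in)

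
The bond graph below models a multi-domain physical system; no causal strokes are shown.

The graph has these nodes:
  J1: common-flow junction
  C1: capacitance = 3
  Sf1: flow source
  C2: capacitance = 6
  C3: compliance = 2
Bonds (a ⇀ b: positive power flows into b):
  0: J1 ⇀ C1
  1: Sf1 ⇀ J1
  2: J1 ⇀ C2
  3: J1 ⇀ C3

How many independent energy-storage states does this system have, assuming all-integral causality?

3  (C1, C2, C3 all integral)

b1 |Sf1  (Sf1 (Sf) sets flow on bond)
b0 |J1  (common-f at J1 fixed by 1)
b2 |J1  (common-f at J1 fixed by 1)
b3 |J1  (J1: bond 1 brought flow, rest push out)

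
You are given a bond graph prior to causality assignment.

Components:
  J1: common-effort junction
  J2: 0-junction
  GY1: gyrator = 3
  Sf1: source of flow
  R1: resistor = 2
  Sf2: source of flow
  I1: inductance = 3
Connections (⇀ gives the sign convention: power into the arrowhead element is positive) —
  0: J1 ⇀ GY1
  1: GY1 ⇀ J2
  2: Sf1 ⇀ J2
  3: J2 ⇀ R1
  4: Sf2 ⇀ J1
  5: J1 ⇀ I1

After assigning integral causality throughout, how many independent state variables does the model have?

1  (I1 all integral)

#2 |Sf1  (Sf1 (Sf) sets flow on bond)
#4 |Sf2  (Sf2: flow source, stroke at near end)
#5 |I1  (I1 outputs flow p/I1)
#0 |J1  (J1: last free bond brings effort in)
#1 |J2  (GY GY1: same side as bond 0)
#3 |R1  (J2 effort already set via bond 1)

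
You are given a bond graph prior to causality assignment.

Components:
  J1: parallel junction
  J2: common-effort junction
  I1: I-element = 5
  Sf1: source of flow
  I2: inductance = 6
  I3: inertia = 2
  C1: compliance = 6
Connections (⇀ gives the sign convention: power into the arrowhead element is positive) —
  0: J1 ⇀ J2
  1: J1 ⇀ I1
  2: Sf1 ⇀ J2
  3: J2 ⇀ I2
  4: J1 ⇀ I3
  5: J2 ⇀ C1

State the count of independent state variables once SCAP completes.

b2 stroke→Sf1  (Sf1: flow source, stroke at near end)
b1 stroke→I1  (I1 integral (f out))
b3 stroke→I2  (prefer integral on I2)
b4 stroke→I3  (prefer integral on I3)
b0 stroke→J1  (closing 0-jn rule on J1)
b5 stroke→J2  (J2: last free bond brings effort in)

4  (C1, I1, I2, I3 all integral)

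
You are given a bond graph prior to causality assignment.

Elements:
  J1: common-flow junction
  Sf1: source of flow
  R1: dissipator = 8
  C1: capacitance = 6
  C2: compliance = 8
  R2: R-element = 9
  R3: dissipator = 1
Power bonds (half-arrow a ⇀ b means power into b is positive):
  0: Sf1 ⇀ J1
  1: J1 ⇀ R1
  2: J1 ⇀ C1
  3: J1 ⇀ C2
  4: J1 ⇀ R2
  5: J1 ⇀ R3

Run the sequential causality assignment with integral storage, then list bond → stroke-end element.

#0 stroke at Sf1  (Sf1 (Sf) sets flow on bond)
#1 stroke at J1  (common-f at J1 fixed by 0)
#2 stroke at J1  (J1 flow already set via bond 0)
#3 stroke at J1  (common-f at J1 fixed by 0)
#4 stroke at J1  (common-f at J1 fixed by 0)
#5 stroke at J1  (J1 flow already set via bond 0)

#0 |Sf1
#1 |J1
#2 |J1
#3 |J1
#4 |J1
#5 |J1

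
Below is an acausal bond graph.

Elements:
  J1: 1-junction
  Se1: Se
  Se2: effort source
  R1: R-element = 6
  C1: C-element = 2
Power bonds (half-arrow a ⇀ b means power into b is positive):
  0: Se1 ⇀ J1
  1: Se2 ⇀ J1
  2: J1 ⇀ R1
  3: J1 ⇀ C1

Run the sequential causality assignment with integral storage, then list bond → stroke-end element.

b0 stroke→J1  (Se1 (Se) sets effort on bond)
b1 stroke→J1  (Se2: effort source, stroke at far end)
b3 stroke→J1  (C1 outputs effort q/C1)
b2 stroke→R1  (only one flow-in slot at J1)

b0 →J1
b1 →J1
b2 →R1
b3 →J1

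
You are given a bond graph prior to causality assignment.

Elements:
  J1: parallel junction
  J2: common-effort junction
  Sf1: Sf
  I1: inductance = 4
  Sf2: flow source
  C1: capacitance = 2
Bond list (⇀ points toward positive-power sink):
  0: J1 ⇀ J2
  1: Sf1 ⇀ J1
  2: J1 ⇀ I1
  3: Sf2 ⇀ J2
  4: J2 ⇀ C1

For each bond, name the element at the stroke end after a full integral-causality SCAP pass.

#0 →J1
#1 →Sf1
#2 →I1
#3 →Sf2
#4 →J2

β1 →Sf1  (Sf1 fixes flow; stroke at Sf1)
β3 →Sf2  (Sf2 (Sf) sets flow on bond)
β2 →I1  (I1: I, integral causality)
β0 →J1  (J1: last free bond brings effort in)
β4 →J2  (only one effort-in slot at J2)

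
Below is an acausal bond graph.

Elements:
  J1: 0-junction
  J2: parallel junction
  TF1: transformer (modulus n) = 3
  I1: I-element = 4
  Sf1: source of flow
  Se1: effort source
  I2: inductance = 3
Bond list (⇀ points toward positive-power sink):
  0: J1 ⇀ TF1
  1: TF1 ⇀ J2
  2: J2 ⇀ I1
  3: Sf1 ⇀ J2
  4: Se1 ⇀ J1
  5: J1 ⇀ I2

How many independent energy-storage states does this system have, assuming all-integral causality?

bond 3 →Sf1  (Sf1 (Sf) sets flow on bond)
bond 4 →J1  (Se1 fixes effort; stroke away)
bond 0 →TF1  (J1: bond 4 brought effort, rest push out)
bond 5 →I2  (J1 effort already set via bond 4)
bond 1 →J2  (through TF1, causality passes straight; one stroke at TF1)
bond 2 →I1  (J2 effort already set via bond 1)

2  (I1, I2 all integral)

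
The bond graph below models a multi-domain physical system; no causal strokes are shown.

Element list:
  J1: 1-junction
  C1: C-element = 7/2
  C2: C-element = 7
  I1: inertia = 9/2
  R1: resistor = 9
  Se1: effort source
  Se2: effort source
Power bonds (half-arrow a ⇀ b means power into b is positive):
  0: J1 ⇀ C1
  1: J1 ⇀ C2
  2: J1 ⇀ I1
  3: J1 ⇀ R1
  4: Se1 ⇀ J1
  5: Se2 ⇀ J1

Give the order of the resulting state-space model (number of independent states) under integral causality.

3  (C1, C2, I1 all integral)

#4 |J1  (Se1: effort source, stroke at far end)
#5 |J1  (source Se2 imposes e)
#0 |J1  (C1 integral (e out))
#1 |J1  (C2 outputs effort q/C2)
#2 |I1  (prefer integral on I1)
#3 |J1  (1-jn J1 has f-setter on 2)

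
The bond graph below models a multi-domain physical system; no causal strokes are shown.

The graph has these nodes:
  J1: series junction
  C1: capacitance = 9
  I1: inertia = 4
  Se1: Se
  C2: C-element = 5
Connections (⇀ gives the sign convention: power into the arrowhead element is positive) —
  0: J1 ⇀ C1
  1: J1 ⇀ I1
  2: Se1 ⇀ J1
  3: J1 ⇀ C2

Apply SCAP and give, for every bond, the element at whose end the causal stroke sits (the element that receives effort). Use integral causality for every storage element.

b2 →J1  (Se1 fixes effort; stroke away)
b0 →J1  (C1: C, integral causality)
b1 →I1  (I1 integral (f out))
b3 →J1  (common-f at J1 fixed by 1)

β0 stroke→J1
β1 stroke→I1
β2 stroke→J1
β3 stroke→J1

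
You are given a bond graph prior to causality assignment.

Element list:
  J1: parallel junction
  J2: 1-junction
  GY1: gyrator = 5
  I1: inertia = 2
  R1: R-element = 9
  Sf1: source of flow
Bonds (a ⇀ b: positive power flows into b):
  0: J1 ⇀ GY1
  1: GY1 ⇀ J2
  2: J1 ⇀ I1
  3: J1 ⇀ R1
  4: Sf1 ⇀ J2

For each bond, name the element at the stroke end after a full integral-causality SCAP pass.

b0 stroke→J1
b1 stroke→J2
b2 stroke→I1
b3 stroke→R1
b4 stroke→Sf1

b4 |Sf1  (Sf1 fixes flow; stroke at Sf1)
b1 |J2  (J2: bond 4 brought flow, rest push out)
b0 |J1  (GY1 both-in/both-out from 1)
b2 |I1  (common-e at J1 fixed by 0)
b3 |R1  (0-jn J1 has e-setter on 0)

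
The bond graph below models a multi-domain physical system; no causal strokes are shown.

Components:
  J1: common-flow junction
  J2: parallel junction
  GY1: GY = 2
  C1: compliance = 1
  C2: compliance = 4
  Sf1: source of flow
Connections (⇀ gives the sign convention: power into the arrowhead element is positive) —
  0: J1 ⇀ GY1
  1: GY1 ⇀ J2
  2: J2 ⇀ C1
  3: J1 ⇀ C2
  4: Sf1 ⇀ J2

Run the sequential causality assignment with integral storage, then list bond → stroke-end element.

b0 |GY1
b1 |GY1
b2 |J2
b3 |J1
b4 |Sf1

bond 4 →Sf1  (Sf1: flow source, stroke at near end)
bond 2 →J2  (C1: C, integral causality)
bond 1 →GY1  (common-e at J2 fixed by 2)
bond 0 →GY1  (GY GY1: same side as bond 1)
bond 3 →J1  (1-jn J1 has f-setter on 0)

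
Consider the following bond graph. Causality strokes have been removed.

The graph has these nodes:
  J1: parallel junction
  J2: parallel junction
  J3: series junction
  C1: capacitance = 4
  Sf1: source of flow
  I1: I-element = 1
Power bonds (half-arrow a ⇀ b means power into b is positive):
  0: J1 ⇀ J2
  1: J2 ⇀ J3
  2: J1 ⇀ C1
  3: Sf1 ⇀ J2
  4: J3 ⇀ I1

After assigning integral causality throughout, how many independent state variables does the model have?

β3 →Sf1  (Sf1 fixes flow; stroke at Sf1)
β2 →J1  (prefer integral on C1)
β0 →J2  (J1: bond 2 brought effort, rest push out)
β1 →J3  (J2: bond 0 brought effort, rest push out)
β4 →I1  (J3: last free bond brings flow in)

2  (C1, I1 all integral)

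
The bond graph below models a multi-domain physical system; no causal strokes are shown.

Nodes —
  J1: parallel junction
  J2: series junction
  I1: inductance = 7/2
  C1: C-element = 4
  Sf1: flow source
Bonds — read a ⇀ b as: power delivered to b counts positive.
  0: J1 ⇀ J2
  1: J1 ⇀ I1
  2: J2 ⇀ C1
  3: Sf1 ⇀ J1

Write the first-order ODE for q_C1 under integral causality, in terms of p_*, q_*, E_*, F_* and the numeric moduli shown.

dq_C1/dt = F_Sf1 - 2*p_I1/7

β3 stroke→Sf1  (source Sf1 imposes f)
β1 stroke→I1  (I1: I, integral causality)
β0 stroke→J1  (J1 needs exactly one e-in)
β2 stroke→J2  (common-f at J2 fixed by 0)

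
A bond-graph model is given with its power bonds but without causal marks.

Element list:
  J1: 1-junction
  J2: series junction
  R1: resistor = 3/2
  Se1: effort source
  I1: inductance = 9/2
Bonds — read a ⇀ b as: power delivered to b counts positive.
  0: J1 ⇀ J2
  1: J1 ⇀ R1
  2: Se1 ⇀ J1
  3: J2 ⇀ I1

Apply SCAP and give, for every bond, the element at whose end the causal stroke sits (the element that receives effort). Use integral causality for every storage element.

β2 |J1  (Se1 fixes effort; stroke away)
β3 |I1  (I1: I, integral causality)
β0 |J2  (J2: bond 3 brought flow, rest push out)
β1 |J1  (J1: bond 0 brought flow, rest push out)

b0 stroke at J2
b1 stroke at J1
b2 stroke at J1
b3 stroke at I1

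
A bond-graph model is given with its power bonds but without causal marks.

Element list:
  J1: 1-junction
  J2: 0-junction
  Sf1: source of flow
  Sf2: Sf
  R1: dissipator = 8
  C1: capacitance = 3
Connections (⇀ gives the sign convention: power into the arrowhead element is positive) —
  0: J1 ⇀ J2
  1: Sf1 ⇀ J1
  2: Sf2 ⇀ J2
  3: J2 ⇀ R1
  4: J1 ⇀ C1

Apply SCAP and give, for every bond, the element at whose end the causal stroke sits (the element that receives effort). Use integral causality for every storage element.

β0 stroke at J1
β1 stroke at Sf1
β2 stroke at Sf2
β3 stroke at J2
β4 stroke at J1

β1 →Sf1  (Sf1: flow source, stroke at near end)
β2 →Sf2  (Sf2 fixes flow; stroke at Sf2)
β0 →J1  (1-jn J1 has f-setter on 1)
β4 →J1  (J1 flow already set via bond 1)
β3 →J2  (only one effort-in slot at J2)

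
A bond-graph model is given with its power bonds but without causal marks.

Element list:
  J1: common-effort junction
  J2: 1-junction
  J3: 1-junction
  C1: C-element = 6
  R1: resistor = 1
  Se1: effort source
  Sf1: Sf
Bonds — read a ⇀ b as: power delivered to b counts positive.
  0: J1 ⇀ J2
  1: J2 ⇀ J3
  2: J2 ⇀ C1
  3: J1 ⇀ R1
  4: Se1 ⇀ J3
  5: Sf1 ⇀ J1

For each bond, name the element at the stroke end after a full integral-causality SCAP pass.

#0 stroke→J1
#1 stroke→J2
#2 stroke→J2
#3 stroke→R1
#4 stroke→J3
#5 stroke→Sf1

#4 stroke→J3  (Se1 (Se) sets effort on bond)
#5 stroke→Sf1  (Sf1 fixes flow; stroke at Sf1)
#1 stroke→J2  (J3: last free bond brings flow in)
#2 stroke→J2  (C1: C, integral causality)
#0 stroke→J1  (J2: last free bond brings flow in)
#3 stroke→R1  (0-jn J1 has e-setter on 0)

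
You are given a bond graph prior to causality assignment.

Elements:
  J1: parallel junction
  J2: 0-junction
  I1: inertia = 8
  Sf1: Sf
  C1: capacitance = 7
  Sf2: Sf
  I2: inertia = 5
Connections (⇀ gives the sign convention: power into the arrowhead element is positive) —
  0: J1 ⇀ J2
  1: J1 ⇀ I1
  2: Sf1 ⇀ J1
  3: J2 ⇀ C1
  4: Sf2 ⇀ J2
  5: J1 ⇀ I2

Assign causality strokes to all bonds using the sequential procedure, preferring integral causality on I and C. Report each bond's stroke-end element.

bond 2 |Sf1  (source Sf1 imposes f)
bond 4 |Sf2  (Sf2: flow source, stroke at near end)
bond 1 |I1  (prefer integral on I1)
bond 3 |J2  (C1 outputs effort q/C1)
bond 0 |J1  (J2: bond 3 brought effort, rest push out)
bond 5 |I2  (J1: bond 0 brought effort, rest push out)

β0 stroke→J1
β1 stroke→I1
β2 stroke→Sf1
β3 stroke→J2
β4 stroke→Sf2
β5 stroke→I2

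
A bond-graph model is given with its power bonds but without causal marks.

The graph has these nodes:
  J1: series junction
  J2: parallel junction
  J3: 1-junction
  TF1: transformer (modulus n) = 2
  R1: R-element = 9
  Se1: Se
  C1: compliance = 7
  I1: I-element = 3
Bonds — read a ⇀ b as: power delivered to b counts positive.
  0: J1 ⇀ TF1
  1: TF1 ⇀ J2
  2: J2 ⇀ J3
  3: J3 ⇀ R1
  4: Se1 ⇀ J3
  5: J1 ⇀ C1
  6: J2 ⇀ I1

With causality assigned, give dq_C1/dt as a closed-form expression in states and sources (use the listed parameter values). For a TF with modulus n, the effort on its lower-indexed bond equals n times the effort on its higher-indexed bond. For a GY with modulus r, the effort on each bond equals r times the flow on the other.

dq_C1/dt = E_Se1/18 + p_I1/6 - q_C1/252

b4 |J3  (Se1 (Se) sets effort on bond)
b5 |J1  (C1 integral (e out))
b0 |TF1  (J1 needs exactly one f-in)
b1 |J2  (TF TF1: opposite of bond 0)
b2 |J3  (common-e at J2 fixed by 1)
b6 |I1  (common-e at J2 fixed by 1)
b3 |R1  (J3: last free bond brings flow in)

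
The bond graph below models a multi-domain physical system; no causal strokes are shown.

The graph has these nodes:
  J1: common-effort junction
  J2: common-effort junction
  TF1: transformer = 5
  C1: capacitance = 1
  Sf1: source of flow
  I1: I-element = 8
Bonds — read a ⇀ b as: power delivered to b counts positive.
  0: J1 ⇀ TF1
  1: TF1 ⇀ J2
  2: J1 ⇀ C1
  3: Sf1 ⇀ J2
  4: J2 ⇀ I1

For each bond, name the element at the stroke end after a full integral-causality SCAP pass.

β3 stroke at Sf1  (Sf1 fixes flow; stroke at Sf1)
β2 stroke at J1  (C1 integral (e out))
β0 stroke at TF1  (common-e at J1 fixed by 2)
β1 stroke at J2  (TF1: transformer flips bond 0)
β4 stroke at I1  (common-e at J2 fixed by 1)

bond 0 stroke at TF1
bond 1 stroke at J2
bond 2 stroke at J1
bond 3 stroke at Sf1
bond 4 stroke at I1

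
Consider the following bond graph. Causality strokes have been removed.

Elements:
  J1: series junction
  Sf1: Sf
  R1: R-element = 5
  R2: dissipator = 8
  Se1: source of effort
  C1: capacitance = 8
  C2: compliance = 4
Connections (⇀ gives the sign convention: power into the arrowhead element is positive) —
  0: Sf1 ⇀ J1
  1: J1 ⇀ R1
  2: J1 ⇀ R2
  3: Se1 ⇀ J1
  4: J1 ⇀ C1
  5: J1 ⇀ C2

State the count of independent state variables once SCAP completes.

2  (C1, C2 all integral)

b0 →Sf1  (Sf1 fixes flow; stroke at Sf1)
b3 →J1  (Se1: effort source, stroke at far end)
b1 →J1  (J1: bond 0 brought flow, rest push out)
b2 →J1  (J1: bond 0 brought flow, rest push out)
b4 →J1  (J1: bond 0 brought flow, rest push out)
b5 →J1  (1-jn J1 has f-setter on 0)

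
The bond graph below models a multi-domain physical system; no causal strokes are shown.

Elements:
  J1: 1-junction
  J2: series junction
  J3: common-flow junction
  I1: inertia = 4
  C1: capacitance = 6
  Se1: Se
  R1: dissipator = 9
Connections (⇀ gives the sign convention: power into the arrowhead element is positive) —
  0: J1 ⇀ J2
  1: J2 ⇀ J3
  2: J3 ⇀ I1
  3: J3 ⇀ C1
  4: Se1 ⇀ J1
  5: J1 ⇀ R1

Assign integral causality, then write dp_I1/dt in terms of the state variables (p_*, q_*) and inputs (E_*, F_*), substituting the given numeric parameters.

bond 4 |J1  (Se1 (Se) sets effort on bond)
bond 2 |I1  (prefer integral on I1)
bond 1 |J3  (common-f at J3 fixed by 2)
bond 3 |J3  (J3 flow already set via bond 2)
bond 0 |J2  (J2: bond 1 brought flow, rest push out)
bond 5 |J1  (1-jn J1 has f-setter on 0)

dp_I1/dt = E_Se1 - 9*p_I1/4 - q_C1/6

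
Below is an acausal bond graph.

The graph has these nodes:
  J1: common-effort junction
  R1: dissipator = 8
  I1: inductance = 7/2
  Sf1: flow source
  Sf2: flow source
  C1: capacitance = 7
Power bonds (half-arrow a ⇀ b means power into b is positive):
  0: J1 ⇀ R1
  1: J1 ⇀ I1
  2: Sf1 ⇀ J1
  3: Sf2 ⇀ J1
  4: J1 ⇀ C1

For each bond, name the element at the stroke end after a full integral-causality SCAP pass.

β0 |R1
β1 |I1
β2 |Sf1
β3 |Sf2
β4 |J1

b2 →Sf1  (source Sf1 imposes f)
b3 →Sf2  (source Sf2 imposes f)
b1 →I1  (I1 integral (f out))
b4 →J1  (C1: C, integral causality)
b0 →R1  (J1: bond 4 brought effort, rest push out)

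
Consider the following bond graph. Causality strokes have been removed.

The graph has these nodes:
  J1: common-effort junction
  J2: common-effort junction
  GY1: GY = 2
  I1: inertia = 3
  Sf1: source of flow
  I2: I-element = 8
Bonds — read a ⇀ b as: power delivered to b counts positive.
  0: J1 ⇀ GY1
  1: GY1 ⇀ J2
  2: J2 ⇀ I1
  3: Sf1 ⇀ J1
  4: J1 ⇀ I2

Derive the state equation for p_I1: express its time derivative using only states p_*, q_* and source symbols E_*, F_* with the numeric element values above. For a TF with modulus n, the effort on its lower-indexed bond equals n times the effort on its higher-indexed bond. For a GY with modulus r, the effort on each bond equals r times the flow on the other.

dp_I1/dt = 2*F_Sf1 - p_I2/4

#3 |Sf1  (Sf1: flow source, stroke at near end)
#2 |I1  (I1: I, integral causality)
#1 |J2  (J2: last free bond brings effort in)
#0 |J1  (GY1 both-in/both-out from 1)
#4 |I2  (J1: bond 0 brought effort, rest push out)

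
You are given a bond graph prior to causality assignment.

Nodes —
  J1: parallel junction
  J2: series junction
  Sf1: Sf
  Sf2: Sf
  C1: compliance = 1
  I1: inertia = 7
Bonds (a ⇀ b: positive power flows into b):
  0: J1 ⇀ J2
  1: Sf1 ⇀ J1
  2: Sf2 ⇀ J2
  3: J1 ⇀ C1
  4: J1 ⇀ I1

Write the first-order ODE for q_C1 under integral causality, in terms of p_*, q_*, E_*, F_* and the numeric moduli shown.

dq_C1/dt = F_Sf1 - F_Sf2 - p_I1/7

#1 →Sf1  (Sf1 (Sf) sets flow on bond)
#2 →Sf2  (Sf2 (Sf) sets flow on bond)
#0 →J2  (common-f at J2 fixed by 2)
#3 →J1  (C1 integral (e out))
#4 →I1  (J1 effort already set via bond 3)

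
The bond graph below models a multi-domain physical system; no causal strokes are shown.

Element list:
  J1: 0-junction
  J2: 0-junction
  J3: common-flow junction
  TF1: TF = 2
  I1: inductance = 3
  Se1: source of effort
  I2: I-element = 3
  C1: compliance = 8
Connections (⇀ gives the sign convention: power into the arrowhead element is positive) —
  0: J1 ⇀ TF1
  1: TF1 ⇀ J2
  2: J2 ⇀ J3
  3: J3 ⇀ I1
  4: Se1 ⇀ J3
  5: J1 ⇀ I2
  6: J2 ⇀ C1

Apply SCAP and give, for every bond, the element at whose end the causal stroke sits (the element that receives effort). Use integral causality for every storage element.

bond 4 stroke→J3  (Se1 fixes effort; stroke away)
bond 3 stroke→I1  (I1 outputs flow p/I1)
bond 2 stroke→J3  (J3 flow already set via bond 3)
bond 5 stroke→I2  (prefer integral on I2)
bond 0 stroke→J1  (J1: last free bond brings effort in)
bond 1 stroke→TF1  (through TF1, causality passes straight; one stroke at TF1)
bond 6 stroke→J2  (J2 needs exactly one e-in)

#0 stroke at J1
#1 stroke at TF1
#2 stroke at J3
#3 stroke at I1
#4 stroke at J3
#5 stroke at I2
#6 stroke at J2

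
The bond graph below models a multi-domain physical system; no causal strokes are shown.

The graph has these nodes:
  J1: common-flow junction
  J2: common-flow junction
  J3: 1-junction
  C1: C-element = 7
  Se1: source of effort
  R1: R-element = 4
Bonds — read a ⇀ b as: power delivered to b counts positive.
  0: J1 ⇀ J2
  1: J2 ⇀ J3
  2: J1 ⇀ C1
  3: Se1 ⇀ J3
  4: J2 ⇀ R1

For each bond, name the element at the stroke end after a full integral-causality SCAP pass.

#3 |J3  (Se1 (Se) sets effort on bond)
#1 |J2  (J3: last free bond brings flow in)
#2 |J1  (C1 outputs effort q/C1)
#0 |J2  (closing 1-jn rule on J1)
#4 |R1  (closing 1-jn rule on J2)

β0 stroke→J2
β1 stroke→J2
β2 stroke→J1
β3 stroke→J3
β4 stroke→R1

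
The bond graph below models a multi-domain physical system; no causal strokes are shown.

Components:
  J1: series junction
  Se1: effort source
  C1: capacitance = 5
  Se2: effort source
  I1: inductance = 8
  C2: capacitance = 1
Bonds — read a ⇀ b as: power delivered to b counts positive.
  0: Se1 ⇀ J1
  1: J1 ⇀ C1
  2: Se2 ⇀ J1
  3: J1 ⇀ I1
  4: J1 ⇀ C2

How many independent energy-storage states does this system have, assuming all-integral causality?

b0 stroke at J1  (Se1 fixes effort; stroke away)
b2 stroke at J1  (Se2: effort source, stroke at far end)
b1 stroke at J1  (prefer integral on C1)
b3 stroke at I1  (I1: I, integral causality)
b4 stroke at J1  (J1 flow already set via bond 3)

3  (C1, C2, I1 all integral)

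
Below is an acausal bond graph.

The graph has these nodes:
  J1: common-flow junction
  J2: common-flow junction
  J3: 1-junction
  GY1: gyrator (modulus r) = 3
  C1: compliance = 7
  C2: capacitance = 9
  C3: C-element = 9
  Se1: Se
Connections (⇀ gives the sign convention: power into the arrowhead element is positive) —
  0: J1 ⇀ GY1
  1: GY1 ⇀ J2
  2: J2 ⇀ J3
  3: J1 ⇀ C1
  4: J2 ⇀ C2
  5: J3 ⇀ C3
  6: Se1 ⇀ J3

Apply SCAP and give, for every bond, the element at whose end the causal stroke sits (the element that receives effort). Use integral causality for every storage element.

β6 →J3  (Se1: effort source, stroke at far end)
β3 →J1  (C1 integral (e out))
β0 →GY1  (J1 needs exactly one f-in)
β1 →GY1  (through GY1, causality inverts; strokes same side of GY1)
β2 →J2  (J2: bond 1 brought flow, rest push out)
β4 →J2  (1-jn J2 has f-setter on 1)
β5 →J3  (J3 flow already set via bond 2)

bond 0 →GY1
bond 1 →GY1
bond 2 →J2
bond 3 →J1
bond 4 →J2
bond 5 →J3
bond 6 →J3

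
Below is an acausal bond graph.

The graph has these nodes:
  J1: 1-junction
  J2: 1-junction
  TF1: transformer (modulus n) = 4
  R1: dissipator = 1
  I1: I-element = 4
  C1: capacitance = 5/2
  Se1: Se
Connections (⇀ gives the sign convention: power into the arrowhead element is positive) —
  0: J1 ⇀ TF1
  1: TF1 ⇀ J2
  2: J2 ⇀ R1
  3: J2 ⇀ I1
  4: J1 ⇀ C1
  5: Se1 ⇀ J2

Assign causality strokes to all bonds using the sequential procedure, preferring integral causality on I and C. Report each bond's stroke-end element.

#0 stroke→TF1
#1 stroke→J2
#2 stroke→J2
#3 stroke→I1
#4 stroke→J1
#5 stroke→J2

b5 stroke→J2  (Se1 (Se) sets effort on bond)
b3 stroke→I1  (I1 outputs flow p/I1)
b1 stroke→J2  (J2 flow already set via bond 3)
b2 stroke→J2  (common-f at J2 fixed by 3)
b0 stroke→TF1  (TF TF1: opposite of bond 1)
b4 stroke→J1  (common-f at J1 fixed by 0)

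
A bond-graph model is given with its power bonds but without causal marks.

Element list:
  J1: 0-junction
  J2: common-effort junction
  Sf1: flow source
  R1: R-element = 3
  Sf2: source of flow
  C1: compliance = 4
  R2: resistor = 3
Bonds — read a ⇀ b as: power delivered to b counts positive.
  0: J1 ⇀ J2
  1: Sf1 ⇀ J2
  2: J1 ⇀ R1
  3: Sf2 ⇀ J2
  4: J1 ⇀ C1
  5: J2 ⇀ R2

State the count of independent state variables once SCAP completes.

#1 →Sf1  (Sf1 (Sf) sets flow on bond)
#3 →Sf2  (Sf2 (Sf) sets flow on bond)
#4 →J1  (prefer integral on C1)
#0 →J2  (J1 effort already set via bond 4)
#2 →R1  (common-e at J1 fixed by 4)
#5 →R2  (common-e at J2 fixed by 0)

1  (C1 all integral)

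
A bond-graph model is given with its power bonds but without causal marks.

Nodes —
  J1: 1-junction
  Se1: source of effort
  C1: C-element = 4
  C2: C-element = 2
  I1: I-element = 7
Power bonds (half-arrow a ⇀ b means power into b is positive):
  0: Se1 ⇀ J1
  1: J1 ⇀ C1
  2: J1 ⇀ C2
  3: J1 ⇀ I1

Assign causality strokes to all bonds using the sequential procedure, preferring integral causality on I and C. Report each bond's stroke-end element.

β0 stroke at J1  (Se1: effort source, stroke at far end)
β1 stroke at J1  (C1: C, integral causality)
β2 stroke at J1  (prefer integral on C2)
β3 stroke at I1  (closing 1-jn rule on J1)

bond 0 stroke at J1
bond 1 stroke at J1
bond 2 stroke at J1
bond 3 stroke at I1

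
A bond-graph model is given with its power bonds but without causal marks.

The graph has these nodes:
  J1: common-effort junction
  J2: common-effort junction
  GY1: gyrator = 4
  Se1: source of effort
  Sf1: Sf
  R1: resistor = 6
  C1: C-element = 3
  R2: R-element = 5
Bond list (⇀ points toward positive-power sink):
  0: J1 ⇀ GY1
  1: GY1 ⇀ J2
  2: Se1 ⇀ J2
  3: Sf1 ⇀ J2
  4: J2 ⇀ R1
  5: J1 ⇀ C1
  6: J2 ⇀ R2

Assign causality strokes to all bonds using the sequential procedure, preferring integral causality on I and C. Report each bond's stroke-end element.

b2 stroke→J2  (Se1 fixes effort; stroke away)
b3 stroke→Sf1  (source Sf1 imposes f)
b1 stroke→GY1  (J2: bond 2 brought effort, rest push out)
b4 stroke→R1  (J2 effort already set via bond 2)
b6 stroke→R2  (J2: bond 2 brought effort, rest push out)
b0 stroke→GY1  (GY GY1: same side as bond 1)
b5 stroke→J1  (only one effort-in slot at J1)

β0 →GY1
β1 →GY1
β2 →J2
β3 →Sf1
β4 →R1
β5 →J1
β6 →R2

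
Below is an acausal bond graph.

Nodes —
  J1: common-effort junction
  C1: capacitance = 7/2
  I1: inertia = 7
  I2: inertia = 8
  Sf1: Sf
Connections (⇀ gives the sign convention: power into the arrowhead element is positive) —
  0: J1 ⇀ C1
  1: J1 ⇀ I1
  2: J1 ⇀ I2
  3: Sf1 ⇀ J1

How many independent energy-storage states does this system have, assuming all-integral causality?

3  (C1, I1, I2 all integral)

bond 3 →Sf1  (Sf1: flow source, stroke at near end)
bond 0 →J1  (C1 outputs effort q/C1)
bond 1 →I1  (common-e at J1 fixed by 0)
bond 2 →I2  (J1 effort already set via bond 0)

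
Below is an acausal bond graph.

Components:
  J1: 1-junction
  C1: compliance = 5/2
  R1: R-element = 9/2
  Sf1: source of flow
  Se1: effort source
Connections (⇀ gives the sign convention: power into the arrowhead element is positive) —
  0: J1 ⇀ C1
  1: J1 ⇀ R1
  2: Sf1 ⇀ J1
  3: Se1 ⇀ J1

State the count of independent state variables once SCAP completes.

1  (C1 all integral)

β2 →Sf1  (source Sf1 imposes f)
β3 →J1  (Se1 (Se) sets effort on bond)
β0 →J1  (common-f at J1 fixed by 2)
β1 →J1  (J1 flow already set via bond 2)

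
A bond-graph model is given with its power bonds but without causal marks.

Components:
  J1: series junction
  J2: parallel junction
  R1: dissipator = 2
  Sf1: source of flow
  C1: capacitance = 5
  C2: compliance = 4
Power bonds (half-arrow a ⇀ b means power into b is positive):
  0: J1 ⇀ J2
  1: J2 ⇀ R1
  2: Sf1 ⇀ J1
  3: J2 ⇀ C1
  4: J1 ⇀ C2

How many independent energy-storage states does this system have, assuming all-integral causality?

2  (C1, C2 all integral)

b2 →Sf1  (source Sf1 imposes f)
b0 →J1  (J1: bond 2 brought flow, rest push out)
b4 →J1  (common-f at J1 fixed by 2)
b3 →J2  (C1 outputs effort q/C1)
b1 →R1  (common-e at J2 fixed by 3)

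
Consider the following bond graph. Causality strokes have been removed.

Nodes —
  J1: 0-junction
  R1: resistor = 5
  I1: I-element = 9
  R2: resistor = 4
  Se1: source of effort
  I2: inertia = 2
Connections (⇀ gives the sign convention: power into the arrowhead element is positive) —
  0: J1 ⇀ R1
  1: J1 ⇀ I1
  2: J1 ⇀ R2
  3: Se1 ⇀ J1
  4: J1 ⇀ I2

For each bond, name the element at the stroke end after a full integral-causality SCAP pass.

b0 stroke at R1
b1 stroke at I1
b2 stroke at R2
b3 stroke at J1
b4 stroke at I2

b3 |J1  (Se1 fixes effort; stroke away)
b0 |R1  (J1 effort already set via bond 3)
b1 |I1  (common-e at J1 fixed by 3)
b2 |R2  (common-e at J1 fixed by 3)
b4 |I2  (0-jn J1 has e-setter on 3)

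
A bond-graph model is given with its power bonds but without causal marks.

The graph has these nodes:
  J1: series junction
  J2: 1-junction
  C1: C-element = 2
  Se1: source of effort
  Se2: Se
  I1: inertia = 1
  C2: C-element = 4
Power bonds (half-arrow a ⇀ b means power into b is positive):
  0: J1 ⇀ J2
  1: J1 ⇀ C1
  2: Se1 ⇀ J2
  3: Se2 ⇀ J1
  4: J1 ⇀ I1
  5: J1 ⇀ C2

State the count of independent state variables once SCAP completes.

β2 |J2  (Se1: effort source, stroke at far end)
β3 |J1  (Se2 (Se) sets effort on bond)
β0 |J1  (J2: last free bond brings flow in)
β1 |J1  (C1: C, integral causality)
β4 |I1  (I1: I, integral causality)
β5 |J1  (J1: bond 4 brought flow, rest push out)

3  (C1, C2, I1 all integral)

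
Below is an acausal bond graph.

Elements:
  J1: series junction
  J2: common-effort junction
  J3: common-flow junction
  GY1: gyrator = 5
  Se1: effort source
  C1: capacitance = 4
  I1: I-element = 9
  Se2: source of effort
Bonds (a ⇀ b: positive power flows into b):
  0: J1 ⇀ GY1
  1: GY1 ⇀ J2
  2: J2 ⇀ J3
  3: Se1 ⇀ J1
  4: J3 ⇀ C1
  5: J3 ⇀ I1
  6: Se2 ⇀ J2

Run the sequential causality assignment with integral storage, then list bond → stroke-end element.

bond 0 |GY1
bond 1 |GY1
bond 2 |J3
bond 3 |J1
bond 4 |J3
bond 5 |I1
bond 6 |J2

bond 3 |J1  (Se1 fixes effort; stroke away)
bond 6 |J2  (Se2 (Se) sets effort on bond)
bond 0 |GY1  (J1: last free bond brings flow in)
bond 1 |GY1  (common-e at J2 fixed by 6)
bond 2 |J3  (J2 effort already set via bond 6)
bond 4 |J3  (prefer integral on C1)
bond 5 |I1  (only one flow-in slot at J3)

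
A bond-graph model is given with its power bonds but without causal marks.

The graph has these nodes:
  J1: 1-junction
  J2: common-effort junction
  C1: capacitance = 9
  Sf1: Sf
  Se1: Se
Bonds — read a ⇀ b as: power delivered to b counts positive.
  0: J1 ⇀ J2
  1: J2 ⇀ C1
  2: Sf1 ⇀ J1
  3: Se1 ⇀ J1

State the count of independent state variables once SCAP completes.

β2 stroke→Sf1  (Sf1 (Sf) sets flow on bond)
β3 stroke→J1  (Se1 fixes effort; stroke away)
β0 stroke→J1  (J1 flow already set via bond 2)
β1 stroke→J2  (J2: last free bond brings effort in)

1  (C1 all integral)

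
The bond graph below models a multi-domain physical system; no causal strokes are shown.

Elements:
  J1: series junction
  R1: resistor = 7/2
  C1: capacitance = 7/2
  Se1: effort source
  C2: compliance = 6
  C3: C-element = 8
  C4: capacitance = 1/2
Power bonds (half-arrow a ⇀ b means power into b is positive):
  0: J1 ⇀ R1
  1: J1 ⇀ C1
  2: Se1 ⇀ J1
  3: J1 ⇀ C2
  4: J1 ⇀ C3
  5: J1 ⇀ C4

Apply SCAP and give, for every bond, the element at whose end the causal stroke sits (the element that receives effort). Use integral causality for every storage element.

bond 2 stroke at J1  (Se1 (Se) sets effort on bond)
bond 1 stroke at J1  (C1 outputs effort q/C1)
bond 3 stroke at J1  (C2: C, integral causality)
bond 4 stroke at J1  (C3 outputs effort q/C3)
bond 5 stroke at J1  (C4: C, integral causality)
bond 0 stroke at R1  (closing 1-jn rule on J1)

β0 stroke at R1
β1 stroke at J1
β2 stroke at J1
β3 stroke at J1
β4 stroke at J1
β5 stroke at J1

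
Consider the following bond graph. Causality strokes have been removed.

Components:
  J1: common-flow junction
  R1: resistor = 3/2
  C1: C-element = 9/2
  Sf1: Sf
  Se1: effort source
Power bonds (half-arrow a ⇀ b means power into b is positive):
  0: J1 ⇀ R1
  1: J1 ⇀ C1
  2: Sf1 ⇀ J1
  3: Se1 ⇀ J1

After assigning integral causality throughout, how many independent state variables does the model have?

1  (C1 all integral)

β2 |Sf1  (Sf1: flow source, stroke at near end)
β3 |J1  (source Se1 imposes e)
β0 |J1  (J1: bond 2 brought flow, rest push out)
β1 |J1  (J1: bond 2 brought flow, rest push out)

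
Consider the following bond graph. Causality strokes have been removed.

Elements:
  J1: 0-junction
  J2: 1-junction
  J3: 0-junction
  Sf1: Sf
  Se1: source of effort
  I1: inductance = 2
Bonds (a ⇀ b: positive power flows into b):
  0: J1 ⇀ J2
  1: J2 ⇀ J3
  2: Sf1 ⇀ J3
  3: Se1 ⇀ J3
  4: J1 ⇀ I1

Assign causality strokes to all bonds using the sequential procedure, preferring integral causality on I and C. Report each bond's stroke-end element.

#2 →Sf1  (Sf1 fixes flow; stroke at Sf1)
#3 →J3  (source Se1 imposes e)
#1 →J2  (0-jn J3 has e-setter on 3)
#0 →J1  (J2 needs exactly one f-in)
#4 →I1  (common-e at J1 fixed by 0)

bond 0 |J1
bond 1 |J2
bond 2 |Sf1
bond 3 |J3
bond 4 |I1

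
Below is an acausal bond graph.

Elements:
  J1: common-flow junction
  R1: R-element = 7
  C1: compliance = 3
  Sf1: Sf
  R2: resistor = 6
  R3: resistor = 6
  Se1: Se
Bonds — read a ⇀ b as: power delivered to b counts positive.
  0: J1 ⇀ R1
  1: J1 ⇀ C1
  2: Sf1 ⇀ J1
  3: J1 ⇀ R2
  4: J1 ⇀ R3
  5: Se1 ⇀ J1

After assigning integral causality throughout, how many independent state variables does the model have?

1  (C1 all integral)

#2 stroke at Sf1  (Sf1 fixes flow; stroke at Sf1)
#5 stroke at J1  (Se1 fixes effort; stroke away)
#0 stroke at J1  (J1: bond 2 brought flow, rest push out)
#1 stroke at J1  (common-f at J1 fixed by 2)
#3 stroke at J1  (J1 flow already set via bond 2)
#4 stroke at J1  (J1: bond 2 brought flow, rest push out)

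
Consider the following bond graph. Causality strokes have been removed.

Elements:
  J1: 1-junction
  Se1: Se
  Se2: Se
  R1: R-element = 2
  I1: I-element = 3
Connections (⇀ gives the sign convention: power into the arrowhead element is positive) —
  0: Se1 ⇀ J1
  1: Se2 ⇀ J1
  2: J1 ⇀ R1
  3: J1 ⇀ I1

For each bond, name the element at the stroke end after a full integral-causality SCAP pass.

#0 →J1
#1 →J1
#2 →J1
#3 →I1

#0 stroke at J1  (source Se1 imposes e)
#1 stroke at J1  (Se2: effort source, stroke at far end)
#3 stroke at I1  (I1 outputs flow p/I1)
#2 stroke at J1  (J1: bond 3 brought flow, rest push out)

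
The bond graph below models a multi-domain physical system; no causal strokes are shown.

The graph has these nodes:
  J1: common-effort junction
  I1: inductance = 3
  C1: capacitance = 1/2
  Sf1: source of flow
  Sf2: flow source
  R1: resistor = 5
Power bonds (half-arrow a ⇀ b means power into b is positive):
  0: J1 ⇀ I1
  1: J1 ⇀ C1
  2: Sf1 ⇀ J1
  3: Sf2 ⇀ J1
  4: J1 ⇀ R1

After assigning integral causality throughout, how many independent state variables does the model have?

2  (C1, I1 all integral)

b2 |Sf1  (Sf1 fixes flow; stroke at Sf1)
b3 |Sf2  (source Sf2 imposes f)
b0 |I1  (prefer integral on I1)
b1 |J1  (C1: C, integral causality)
b4 |R1  (J1: bond 1 brought effort, rest push out)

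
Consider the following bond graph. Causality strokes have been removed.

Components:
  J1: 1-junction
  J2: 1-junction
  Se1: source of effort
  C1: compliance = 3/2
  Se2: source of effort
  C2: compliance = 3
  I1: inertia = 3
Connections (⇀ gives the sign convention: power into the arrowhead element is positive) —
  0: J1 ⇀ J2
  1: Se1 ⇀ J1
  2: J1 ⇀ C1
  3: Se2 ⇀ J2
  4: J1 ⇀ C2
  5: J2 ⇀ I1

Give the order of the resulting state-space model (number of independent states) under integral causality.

b1 stroke→J1  (source Se1 imposes e)
b3 stroke→J2  (Se2 (Se) sets effort on bond)
b2 stroke→J1  (C1 integral (e out))
b4 stroke→J1  (C2: C, integral causality)
b0 stroke→J2  (closing 1-jn rule on J1)
b5 stroke→I1  (J2 needs exactly one f-in)

3  (C1, C2, I1 all integral)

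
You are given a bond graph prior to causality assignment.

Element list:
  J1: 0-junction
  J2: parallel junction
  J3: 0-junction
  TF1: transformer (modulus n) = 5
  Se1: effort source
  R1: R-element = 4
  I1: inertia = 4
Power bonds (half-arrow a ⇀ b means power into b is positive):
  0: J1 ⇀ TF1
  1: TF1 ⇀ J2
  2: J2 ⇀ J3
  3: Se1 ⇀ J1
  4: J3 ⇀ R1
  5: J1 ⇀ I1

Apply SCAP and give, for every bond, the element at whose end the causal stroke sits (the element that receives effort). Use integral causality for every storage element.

β0 stroke→TF1
β1 stroke→J2
β2 stroke→J3
β3 stroke→J1
β4 stroke→R1
β5 stroke→I1

b3 →J1  (Se1 (Se) sets effort on bond)
b0 →TF1  (common-e at J1 fixed by 3)
b5 →I1  (0-jn J1 has e-setter on 3)
b1 →J2  (TF1 one-in-one-out from 0)
b2 →J3  (0-jn J2 has e-setter on 1)
b4 →R1  (J3: bond 2 brought effort, rest push out)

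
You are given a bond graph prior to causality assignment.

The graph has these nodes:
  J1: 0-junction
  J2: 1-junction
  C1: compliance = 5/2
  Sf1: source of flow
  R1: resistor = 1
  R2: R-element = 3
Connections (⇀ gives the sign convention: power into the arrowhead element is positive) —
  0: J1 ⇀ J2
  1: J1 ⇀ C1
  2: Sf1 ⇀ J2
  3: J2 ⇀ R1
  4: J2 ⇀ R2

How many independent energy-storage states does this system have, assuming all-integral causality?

b2 |Sf1  (Sf1: flow source, stroke at near end)
b0 |J2  (J2 flow already set via bond 2)
b3 |J2  (J2: bond 2 brought flow, rest push out)
b4 |J2  (common-f at J2 fixed by 2)
b1 |J1  (J1 needs exactly one e-in)

1  (C1 all integral)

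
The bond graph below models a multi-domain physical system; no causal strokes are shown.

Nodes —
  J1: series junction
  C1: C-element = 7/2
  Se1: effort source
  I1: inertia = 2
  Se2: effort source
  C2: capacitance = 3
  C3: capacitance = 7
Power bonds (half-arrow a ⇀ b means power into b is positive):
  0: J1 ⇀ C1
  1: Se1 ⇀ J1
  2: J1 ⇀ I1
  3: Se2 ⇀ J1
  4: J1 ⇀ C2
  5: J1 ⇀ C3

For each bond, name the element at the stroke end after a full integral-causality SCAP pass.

#0 stroke→J1
#1 stroke→J1
#2 stroke→I1
#3 stroke→J1
#4 stroke→J1
#5 stroke→J1

#1 stroke→J1  (Se1 fixes effort; stroke away)
#3 stroke→J1  (Se2: effort source, stroke at far end)
#0 stroke→J1  (C1: C, integral causality)
#2 stroke→I1  (prefer integral on I1)
#4 stroke→J1  (1-jn J1 has f-setter on 2)
#5 stroke→J1  (J1: bond 2 brought flow, rest push out)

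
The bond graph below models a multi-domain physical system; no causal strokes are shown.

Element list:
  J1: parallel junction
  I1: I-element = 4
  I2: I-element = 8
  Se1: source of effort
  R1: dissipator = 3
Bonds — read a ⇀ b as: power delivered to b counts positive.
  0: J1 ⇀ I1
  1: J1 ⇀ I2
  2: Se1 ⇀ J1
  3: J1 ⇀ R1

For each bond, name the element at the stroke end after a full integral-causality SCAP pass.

bond 0 stroke at I1
bond 1 stroke at I2
bond 2 stroke at J1
bond 3 stroke at R1

b2 →J1  (Se1 (Se) sets effort on bond)
b0 →I1  (J1 effort already set via bond 2)
b1 →I2  (common-e at J1 fixed by 2)
b3 →R1  (common-e at J1 fixed by 2)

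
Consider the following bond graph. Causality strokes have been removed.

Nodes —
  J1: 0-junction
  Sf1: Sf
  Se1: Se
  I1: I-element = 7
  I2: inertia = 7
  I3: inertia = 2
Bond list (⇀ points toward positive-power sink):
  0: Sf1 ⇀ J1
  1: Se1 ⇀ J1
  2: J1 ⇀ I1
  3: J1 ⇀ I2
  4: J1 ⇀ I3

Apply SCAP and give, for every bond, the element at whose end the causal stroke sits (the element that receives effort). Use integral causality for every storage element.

b0 stroke→Sf1
b1 stroke→J1
b2 stroke→I1
b3 stroke→I2
b4 stroke→I3

β0 stroke at Sf1  (Sf1 (Sf) sets flow on bond)
β1 stroke at J1  (Se1 fixes effort; stroke away)
β2 stroke at I1  (J1 effort already set via bond 1)
β3 stroke at I2  (common-e at J1 fixed by 1)
β4 stroke at I3  (J1 effort already set via bond 1)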